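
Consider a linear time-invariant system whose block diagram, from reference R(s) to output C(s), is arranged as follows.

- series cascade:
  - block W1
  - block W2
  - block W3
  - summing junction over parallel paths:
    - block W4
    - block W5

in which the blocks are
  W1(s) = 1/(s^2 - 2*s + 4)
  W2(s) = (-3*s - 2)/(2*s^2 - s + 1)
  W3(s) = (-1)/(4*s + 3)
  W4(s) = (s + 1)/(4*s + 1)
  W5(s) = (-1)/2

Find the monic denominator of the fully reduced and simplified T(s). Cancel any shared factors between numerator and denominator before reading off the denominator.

1. combine W4, W5 in parallel: (1 - 2*s)/(8*s + 2)
2. cascade W1, W2, W3, (W4+W5): (-6*s^2 - s + 2)/(64*s^6 - 96*s^5 + 204*s^4 + 130*s^3 + 2*s^2 + 92*s + 24)
Step 2 gives the fully reduced T(s), with no common factor left to cancel. The denominator's leading coefficient is 64, so divide each of its coefficients by 64 to get the monic form.

Hence the answer: s^6 - 3*s^5/2 + 51*s^4/16 + 65*s^3/32 + s^2/32 + 23*s/16 + 3/8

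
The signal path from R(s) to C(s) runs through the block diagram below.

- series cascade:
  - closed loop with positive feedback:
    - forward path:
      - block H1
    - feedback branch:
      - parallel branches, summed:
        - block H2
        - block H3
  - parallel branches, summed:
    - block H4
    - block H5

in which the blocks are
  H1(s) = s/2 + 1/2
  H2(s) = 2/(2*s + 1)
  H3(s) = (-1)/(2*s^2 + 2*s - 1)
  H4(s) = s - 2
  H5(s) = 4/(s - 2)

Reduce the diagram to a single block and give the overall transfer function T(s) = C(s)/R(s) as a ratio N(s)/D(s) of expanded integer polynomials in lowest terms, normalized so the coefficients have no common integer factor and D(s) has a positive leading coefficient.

Step 1 - sum the parallel branches H2, H3 gives (4*s^2 + 2*s - 3)/(4*s^3 + 6*s^2 - 1)
Step 2 - reduce the feedback loop with forward H1 and return (H2+H3) gives (4*s^4 + 10*s^3 + 6*s^2 - s - 1)/(4*s^3 + 6*s^2 + s + 1)
Step 3 - add H4, H5 (parallel) gives (s^2 - 4*s + 8)/(s - 2)
Step 4 - reduce the series chain [H1/(1-H1*(H2+H3))], (H4+H5), which is the overall transfer function T(s) = C(s)/R(s) in lowest terms

Hence the answer: (4*s^6 - 6*s^5 - 2*s^4 + 55*s^3 + 51*s^2 - 4*s - 8)/(4*s^4 - 2*s^3 - 11*s^2 - s - 2)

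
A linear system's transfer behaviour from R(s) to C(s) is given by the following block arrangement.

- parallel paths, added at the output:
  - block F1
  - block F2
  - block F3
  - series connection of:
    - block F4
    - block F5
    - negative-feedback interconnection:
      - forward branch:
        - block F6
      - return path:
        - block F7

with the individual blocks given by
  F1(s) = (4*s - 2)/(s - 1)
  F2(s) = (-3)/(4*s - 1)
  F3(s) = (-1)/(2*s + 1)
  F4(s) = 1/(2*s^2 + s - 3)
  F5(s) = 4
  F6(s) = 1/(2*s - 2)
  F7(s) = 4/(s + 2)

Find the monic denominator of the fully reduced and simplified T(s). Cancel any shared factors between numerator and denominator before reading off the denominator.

Reducing step by step:

Step 1: collapse the loop (F6 forward, F7 return), giving (s + 2)/(2*s^2 + 2*s)
Step 2: series reduction of F4, F5, [F6/(1+F6*F7)], giving (2*s + 4)/(2*s^4 + 3*s^3 - 2*s^2 - 3*s)
Step 3: parallel reduction of F1, F2, F3, (F4*F5*[F6/(1+F6*F7)]), giving (64*s^6 + 124*s^5 + 6*s^4 - 30*s^3 + 56*s^2 + 18*s - 4)/(16*s^6 + 28*s^5 - 12*s^4 - 31*s^3 - 4*s^2 + 3*s)
Step 3 gives the fully reduced T(s), with no common factor left to cancel. The denominator's leading coefficient is 16, so divide each of its coefficients by 16 to get the monic form.

Answer: s^6 + 7*s^5/4 - 3*s^4/4 - 31*s^3/16 - s^2/4 + 3*s/16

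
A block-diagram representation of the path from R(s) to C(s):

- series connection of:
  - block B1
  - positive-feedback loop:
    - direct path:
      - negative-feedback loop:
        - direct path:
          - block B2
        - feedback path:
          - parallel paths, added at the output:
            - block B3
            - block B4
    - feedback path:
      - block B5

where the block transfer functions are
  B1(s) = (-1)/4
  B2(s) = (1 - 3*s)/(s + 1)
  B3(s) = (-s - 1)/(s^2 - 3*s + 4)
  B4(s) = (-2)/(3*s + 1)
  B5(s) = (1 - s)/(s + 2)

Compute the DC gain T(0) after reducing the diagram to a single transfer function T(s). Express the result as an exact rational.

Reducing step by step:

Step 1 - reduce the parallel group B3, B4 -> (-5*s^2 + 2*s - 9)/(3*s^3 - 8*s^2 + 9*s + 4)
Step 2 - close the feedback loop around B2, (B3+B4) -> (-9*s^4 + 27*s^3 - 35*s^2 - 3*s + 4)/(3*s^4 + 10*s^3 - 10*s^2 + 42*s - 5)
Step 3 - close the feedback loop around [B2/(1+B2*(B3+B4))], B5 -> (9*s^5 - 9*s^4 - 19*s^3 + 73*s^2 + 2*s - 8)/(6*s^5 - 52*s^4 + 52*s^3 - 54*s^2 - 86*s + 14)
Step 4 - multiply B1, [[B2/(1+B2*(B3+B4))]/(1-[B2/(1+B2*(B3+B4))]*B5)] (series) -> (-9*s^5 + 9*s^4 + 19*s^3 - 73*s^2 - 2*s + 8)/(24*s^5 - 208*s^4 + 208*s^3 - 216*s^2 - 344*s + 56)
Evaluating the step-4 result (the overall T(s)) at s = 0 gives T(0) = 8/56 = 1/7.

Answer: 1/7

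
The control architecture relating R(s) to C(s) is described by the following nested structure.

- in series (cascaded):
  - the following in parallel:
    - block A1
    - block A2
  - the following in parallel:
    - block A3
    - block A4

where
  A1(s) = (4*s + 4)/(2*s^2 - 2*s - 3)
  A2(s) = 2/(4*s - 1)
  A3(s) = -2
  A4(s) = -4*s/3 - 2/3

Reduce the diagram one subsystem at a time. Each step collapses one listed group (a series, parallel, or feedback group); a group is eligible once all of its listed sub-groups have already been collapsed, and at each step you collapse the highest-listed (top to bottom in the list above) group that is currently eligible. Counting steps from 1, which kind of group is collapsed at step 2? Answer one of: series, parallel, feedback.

Reducing step by step:

Step 1 - parallel reduction of A1, A2
Step 2 - parallel reduction of A3, A4
Step 3 - series reduction of (A1+A2), (A3+A4)
Step 2: parallel.

Answer: parallel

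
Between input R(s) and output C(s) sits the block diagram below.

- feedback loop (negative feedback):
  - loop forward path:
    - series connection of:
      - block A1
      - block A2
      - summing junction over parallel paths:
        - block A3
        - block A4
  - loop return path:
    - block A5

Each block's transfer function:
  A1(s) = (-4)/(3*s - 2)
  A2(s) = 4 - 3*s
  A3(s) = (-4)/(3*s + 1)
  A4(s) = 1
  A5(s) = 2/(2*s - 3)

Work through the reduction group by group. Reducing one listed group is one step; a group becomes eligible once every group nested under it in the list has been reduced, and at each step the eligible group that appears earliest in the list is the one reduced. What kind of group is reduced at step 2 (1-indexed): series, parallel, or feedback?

1. sum the parallel branches A3, A4
2. reduce the series chain A1, A2, (A3+A4)
3. reduce the feedback loop with forward (A1*A2*(A3+A4)) and return A5
Step 2: series.

Final answer: series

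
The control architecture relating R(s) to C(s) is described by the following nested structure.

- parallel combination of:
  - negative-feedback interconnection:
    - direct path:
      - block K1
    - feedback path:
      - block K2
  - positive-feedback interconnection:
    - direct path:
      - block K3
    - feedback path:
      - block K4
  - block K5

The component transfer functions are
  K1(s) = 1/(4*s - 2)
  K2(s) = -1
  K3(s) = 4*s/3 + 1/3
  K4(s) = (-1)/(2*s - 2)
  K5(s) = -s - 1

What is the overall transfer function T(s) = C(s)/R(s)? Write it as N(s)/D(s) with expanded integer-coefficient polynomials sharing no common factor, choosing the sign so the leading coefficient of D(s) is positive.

[1] apply the feedback formula to K1, K2: 1/(4*s - 3)
[2] apply the feedback formula to K3, K4: (8*s^2 - 6*s - 2)/(10*s - 5)
[3] parallel reduction of [K1/(1+K1*K2)], [K3/(1-K3*K4)], K5; the result is T(s) itself (integer coefficients, no common factor, positive leading denominator coefficient)

Hence the answer: (-8*s^3 - 38*s^2 + 55*s - 14)/(40*s^2 - 50*s + 15)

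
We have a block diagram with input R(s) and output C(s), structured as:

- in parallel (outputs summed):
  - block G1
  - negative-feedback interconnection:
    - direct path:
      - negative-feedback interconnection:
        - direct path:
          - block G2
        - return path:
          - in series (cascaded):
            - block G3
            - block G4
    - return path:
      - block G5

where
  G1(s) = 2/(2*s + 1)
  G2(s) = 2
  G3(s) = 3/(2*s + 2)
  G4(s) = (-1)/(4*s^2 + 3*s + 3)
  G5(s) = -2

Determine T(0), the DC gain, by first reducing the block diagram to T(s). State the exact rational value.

Answer: 3/2

Working:
Step 1. series reduction of G3, G4; result (-3)/(8*s^3 + 14*s^2 + 12*s + 6)
Step 2. close the feedback loop around G2, (G3*G4); result (8*s^3 + 14*s^2 + 12*s + 6)/(4*s^3 + 7*s^2 + 6*s)
Step 3. feedback reduction of [G2/(1+G2*(G3*G4))], G5; result (-8*s^3 - 14*s^2 - 12*s - 6)/(12*s^3 + 21*s^2 + 18*s + 12)
Step 4. reduce the parallel group G1, [[G2/(1+G2*(G3*G4))]/(1+[G2/(1+G2*(G3*G4))]*G5)]; result (-16*s^4 - 12*s^3 + 4*s^2 + 12*s + 18)/(24*s^4 + 54*s^3 + 57*s^2 + 42*s + 12)
That last expression is T(s); at s = 0 only the constant terms survive, so T(0) = 18/12 = 3/2.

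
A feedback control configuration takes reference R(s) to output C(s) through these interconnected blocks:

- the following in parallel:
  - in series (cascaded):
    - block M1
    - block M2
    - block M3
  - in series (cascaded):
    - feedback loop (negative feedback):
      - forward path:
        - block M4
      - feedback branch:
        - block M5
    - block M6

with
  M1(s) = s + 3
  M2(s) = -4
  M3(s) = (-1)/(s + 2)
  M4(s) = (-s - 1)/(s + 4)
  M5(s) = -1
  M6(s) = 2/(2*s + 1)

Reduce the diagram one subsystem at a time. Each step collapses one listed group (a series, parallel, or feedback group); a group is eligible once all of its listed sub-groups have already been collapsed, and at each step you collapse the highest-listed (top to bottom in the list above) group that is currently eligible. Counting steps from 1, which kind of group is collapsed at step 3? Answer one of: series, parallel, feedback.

Step 1. multiply M1, M2, M3 (series)
Step 2. feedback reduction of M4, M5
Step 3. reduce the series chain [M4/(1+M4*M5)], M6
Step 4. sum the parallel branches (M1*M2*M3), ([M4/(1+M4*M5)]*M6)
The group at step 3 is a series group.

Hence the answer: series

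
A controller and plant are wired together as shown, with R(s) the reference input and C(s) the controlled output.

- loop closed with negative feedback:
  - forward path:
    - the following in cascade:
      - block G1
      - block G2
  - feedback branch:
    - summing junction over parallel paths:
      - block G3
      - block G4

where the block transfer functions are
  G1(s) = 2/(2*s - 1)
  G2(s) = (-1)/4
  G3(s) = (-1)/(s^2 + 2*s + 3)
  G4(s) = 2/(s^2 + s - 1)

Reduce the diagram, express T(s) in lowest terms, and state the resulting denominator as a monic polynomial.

The answer is s^5 + 5*s^4/2 + 5*s^3/2 - 5*s^2/4 - 17*s/4 - 1/4.

Reasoning:
Step 1 - series reduction of G1, G2 -> (-1)/(4*s - 2)
Step 2 - add G3, G4 (parallel) -> (s^2 + 3*s + 7)/(s^4 + 3*s^3 + 4*s^2 + s - 3)
Step 3 - feedback reduction of (G1*G2), (G3+G4) -> (-s^4 - 3*s^3 - 4*s^2 - s + 3)/(4*s^5 + 10*s^4 + 10*s^3 - 5*s^2 - 17*s - 1)
Step 3 gives the fully reduced T(s), with no common factor left to cancel. The denominator's leading coefficient is 4, so divide each of its coefficients by 4 to get the monic form.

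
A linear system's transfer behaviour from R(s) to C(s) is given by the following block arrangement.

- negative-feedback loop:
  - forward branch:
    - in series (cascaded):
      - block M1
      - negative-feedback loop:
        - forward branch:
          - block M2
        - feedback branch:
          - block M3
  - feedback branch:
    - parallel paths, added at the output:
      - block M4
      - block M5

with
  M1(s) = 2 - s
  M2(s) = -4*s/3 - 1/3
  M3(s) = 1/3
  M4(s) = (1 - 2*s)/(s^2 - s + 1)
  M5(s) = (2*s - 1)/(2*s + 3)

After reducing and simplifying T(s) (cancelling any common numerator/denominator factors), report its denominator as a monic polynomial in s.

Step 1: apply the feedback formula to M2, M3; result (12*s + 3)/(4*s - 8)
Step 2: combine M1, [M2/(1+M2*M3)] in series; result -3*s - 3/4
Step 3: combine M4, M5 in parallel; result (2*s^3 - 7*s^2 - s + 2)/(2*s^3 + s^2 - s + 3)
Step 4: close the feedback loop around (M1*[M2/(1+M2*M3)]), (M4+M5); result (24*s^4 + 18*s^3 - 9*s^2 + 33*s + 9)/(24*s^4 - 86*s^3 - 37*s^2 + 25*s - 6)
The result of step 4 is T(s) in lowest terms. Its denominator has leading coefficient 24; dividing the denominator through by 24 makes it monic.

Hence the answer: s^4 - 43*s^3/12 - 37*s^2/24 + 25*s/24 - 1/4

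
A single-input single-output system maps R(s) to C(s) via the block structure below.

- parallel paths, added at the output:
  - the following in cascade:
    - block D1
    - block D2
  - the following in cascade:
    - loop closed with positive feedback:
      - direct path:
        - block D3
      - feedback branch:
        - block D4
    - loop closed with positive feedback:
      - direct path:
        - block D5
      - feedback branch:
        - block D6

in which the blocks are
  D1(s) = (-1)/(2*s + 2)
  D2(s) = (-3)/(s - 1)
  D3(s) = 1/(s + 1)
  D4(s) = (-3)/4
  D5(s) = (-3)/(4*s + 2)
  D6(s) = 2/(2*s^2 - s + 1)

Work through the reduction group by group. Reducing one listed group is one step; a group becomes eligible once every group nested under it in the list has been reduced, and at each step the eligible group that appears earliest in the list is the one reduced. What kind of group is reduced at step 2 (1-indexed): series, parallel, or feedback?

(1) cascade D1, D2
(2) reduce the feedback loop with forward D3 and return D4
(3) reduce the feedback loop with forward D5 and return D6
(4) cascade [D3/(1-D3*D4)], [D5/(1-D5*D6)]
(5) add (D1*D2), ([D3/(1-D3*D4)]*[D5/(1-D5*D6)]) (parallel)
The group at step 2 is a feedback group.

Hence the answer: feedback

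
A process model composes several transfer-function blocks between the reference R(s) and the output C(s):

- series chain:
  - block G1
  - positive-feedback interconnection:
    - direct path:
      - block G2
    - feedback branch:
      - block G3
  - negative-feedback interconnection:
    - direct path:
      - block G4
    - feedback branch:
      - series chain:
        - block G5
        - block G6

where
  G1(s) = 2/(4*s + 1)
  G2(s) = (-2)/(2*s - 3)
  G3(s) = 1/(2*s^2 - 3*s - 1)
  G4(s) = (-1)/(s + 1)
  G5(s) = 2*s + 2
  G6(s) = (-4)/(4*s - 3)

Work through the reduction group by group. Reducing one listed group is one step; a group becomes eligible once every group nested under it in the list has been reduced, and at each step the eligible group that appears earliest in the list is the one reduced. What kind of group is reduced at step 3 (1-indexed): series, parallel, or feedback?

Reducing step by step:

Step 1. collapse the loop (G2 forward, G3 return)
Step 2. reduce the series chain G5, G6
Step 3. feedback reduction of G4, (G5*G6)
Step 4. combine G1, [G2/(1-G2*G3)], [G4/(1+G4*(G5*G6))] in series
Step 3 collapses a feedback group.

Answer: feedback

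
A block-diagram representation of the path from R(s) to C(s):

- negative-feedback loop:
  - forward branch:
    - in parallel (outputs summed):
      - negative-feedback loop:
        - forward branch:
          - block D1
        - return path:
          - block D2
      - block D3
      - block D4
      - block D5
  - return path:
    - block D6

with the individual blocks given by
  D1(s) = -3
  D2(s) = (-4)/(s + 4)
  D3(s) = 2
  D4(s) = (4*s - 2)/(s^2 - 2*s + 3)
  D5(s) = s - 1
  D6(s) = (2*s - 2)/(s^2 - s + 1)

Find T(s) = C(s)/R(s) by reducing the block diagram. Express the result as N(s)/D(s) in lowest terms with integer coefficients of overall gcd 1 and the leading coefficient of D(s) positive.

1. feedback reduction of D1, D2, giving (-3*s - 12)/(s + 16)
2. sum the parallel branches [D1/(1+D1*D2)], D3, D4, D5, giving (s^4 + 12*s^3 - 17*s^2 + 96*s - 20)/(s^3 + 14*s^2 - 29*s + 48)
3. reduce the feedback loop with forward ([D1/(1+D1*D2)]+D3+D4+D5) and return D6: this yields T(s), and no further normalization is needed

Hence the answer: (s^6 + 11*s^5 - 28*s^4 + 125*s^3 - 133*s^2 + 116*s - 20)/(3*s^5 + 35*s^4 - 100*s^3 + 317*s^2 - 309*s + 88)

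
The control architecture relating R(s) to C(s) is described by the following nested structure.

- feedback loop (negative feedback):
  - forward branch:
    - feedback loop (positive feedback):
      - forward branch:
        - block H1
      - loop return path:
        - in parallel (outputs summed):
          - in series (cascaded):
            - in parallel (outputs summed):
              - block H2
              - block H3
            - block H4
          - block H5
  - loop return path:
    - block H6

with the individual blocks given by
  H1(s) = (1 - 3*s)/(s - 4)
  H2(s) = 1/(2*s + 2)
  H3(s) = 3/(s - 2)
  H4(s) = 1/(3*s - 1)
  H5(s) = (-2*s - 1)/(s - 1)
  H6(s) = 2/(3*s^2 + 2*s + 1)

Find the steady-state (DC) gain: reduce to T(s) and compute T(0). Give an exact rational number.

Step 1: sum the parallel branches H2, H3 -> (7*s + 4)/(2*s^2 - 2*s - 4)
Step 2: series reduction of (H2+H3), H4 -> (7*s + 4)/(6*s^3 - 8*s^2 - 10*s + 4)
Step 3: reduce the parallel group ((H2+H3)*H4), H5 -> (-12*s^4 + 10*s^3 + 35*s^2 - s - 8)/(6*s^4 - 14*s^3 - 2*s^2 + 14*s - 4)
Step 4: apply the feedback formula to H1, (((H2+H3)*H4)+H5) -> (6*s^4 - 14*s^3 - 2*s^2 + 14*s - 4)/(10*s^4 + 2*s^3 - 49*s^2 - 11*s + 24)
Step 5: feedback reduction of [H1/(1-H1*(((H2+H3)*H4)+H5))], H6 -> (18*s^6 - 30*s^5 - 28*s^4 + 24*s^3 + 14*s^2 + 6*s - 4)/(30*s^6 + 26*s^5 - 121*s^4 - 157*s^3 - 3*s^2 + 65*s + 16)
The step-5 result is T(s). Setting s = 0: T(0) = -4/16 = -1/4.

Therefore the answer is -1/4.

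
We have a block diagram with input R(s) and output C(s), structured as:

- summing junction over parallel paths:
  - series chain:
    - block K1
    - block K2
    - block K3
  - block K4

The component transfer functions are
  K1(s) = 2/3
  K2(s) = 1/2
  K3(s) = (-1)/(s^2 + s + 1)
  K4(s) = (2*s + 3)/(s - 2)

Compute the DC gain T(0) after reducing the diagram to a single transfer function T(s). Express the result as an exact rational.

(1) combine K1, K2, K3 in series: (-1)/(3*s^2 + 3*s + 3)
(2) add (K1*K2*K3), K4 (parallel): (6*s^3 + 15*s^2 + 14*s + 11)/(3*s^3 - 3*s^2 - 3*s - 6)
Step 2 gives the overall T(s). Then T(0) = 11/(-6) = -11/6.

Answer: -11/6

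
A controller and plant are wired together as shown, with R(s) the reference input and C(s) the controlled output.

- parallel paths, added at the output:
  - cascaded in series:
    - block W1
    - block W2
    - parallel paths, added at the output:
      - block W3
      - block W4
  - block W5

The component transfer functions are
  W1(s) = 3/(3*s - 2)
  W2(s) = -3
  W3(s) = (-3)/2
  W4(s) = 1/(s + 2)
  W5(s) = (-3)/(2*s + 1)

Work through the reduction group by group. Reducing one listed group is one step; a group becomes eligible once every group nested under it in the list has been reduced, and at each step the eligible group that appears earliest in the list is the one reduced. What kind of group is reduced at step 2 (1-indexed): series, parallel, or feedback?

1. reduce the parallel group W3, W4
2. cascade W1, W2, (W3+W4)
3. reduce the parallel group (W1*W2*(W3+W4)), W5
At step 2 the group reduced is series.

Answer: series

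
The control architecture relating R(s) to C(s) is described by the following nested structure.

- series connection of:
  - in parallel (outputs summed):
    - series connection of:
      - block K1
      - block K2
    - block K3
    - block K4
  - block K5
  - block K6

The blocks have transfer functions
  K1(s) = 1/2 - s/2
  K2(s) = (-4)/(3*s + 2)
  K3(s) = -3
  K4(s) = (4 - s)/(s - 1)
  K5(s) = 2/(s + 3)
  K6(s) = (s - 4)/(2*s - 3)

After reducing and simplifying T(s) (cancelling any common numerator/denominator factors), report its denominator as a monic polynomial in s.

1. cascade K1, K2; result (2*s - 2)/(3*s + 2)
2. sum the parallel branches (K1*K2), K3, K4; result (-10*s^2 + 9*s + 16)/(3*s^2 - s - 2)
3. cascade ((K1*K2)+K3+K4), K5, K6; result (-20*s^3 + 98*s^2 - 40*s - 128)/(6*s^4 + 7*s^3 - 34*s^2 + 3*s + 18)
The result of step 3 is T(s) in lowest terms. Its denominator has leading coefficient 6; dividing the denominator through by 6 makes it monic.

Hence the answer: s^4 + 7*s^3/6 - 17*s^2/3 + s/2 + 3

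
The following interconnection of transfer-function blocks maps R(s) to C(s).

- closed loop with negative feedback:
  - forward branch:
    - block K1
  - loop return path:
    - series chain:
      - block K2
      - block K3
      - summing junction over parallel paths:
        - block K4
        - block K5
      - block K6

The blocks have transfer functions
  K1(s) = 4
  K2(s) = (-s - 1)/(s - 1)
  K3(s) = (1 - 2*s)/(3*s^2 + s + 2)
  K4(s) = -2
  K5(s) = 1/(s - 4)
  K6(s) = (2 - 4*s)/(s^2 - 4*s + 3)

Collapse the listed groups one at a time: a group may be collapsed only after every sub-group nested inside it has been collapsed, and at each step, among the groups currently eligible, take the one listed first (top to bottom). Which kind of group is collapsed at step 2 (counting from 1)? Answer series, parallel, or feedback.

The answer is series.

Reasoning:
1. parallel reduction of K4, K5
2. combine K2, K3, (K4+K5), K6 in series
3. collapse the loop (K1 forward, (K2*K3*(K4+K5)*K6) return)
Step 2: series.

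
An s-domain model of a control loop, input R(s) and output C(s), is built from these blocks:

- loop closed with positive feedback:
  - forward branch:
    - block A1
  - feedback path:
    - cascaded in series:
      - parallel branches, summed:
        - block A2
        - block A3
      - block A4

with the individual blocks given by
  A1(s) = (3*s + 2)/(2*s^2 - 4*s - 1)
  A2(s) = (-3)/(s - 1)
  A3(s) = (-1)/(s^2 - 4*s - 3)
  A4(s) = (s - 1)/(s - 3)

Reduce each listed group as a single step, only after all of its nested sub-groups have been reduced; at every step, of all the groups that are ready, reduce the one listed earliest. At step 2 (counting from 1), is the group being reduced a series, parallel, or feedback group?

(1) combine A2, A3 in parallel
(2) series reduction of (A2+A3), A4
(3) reduce the feedback loop with forward A1 and return ((A2+A3)*A4)
Step 2 collapses a series group.

Hence the answer: series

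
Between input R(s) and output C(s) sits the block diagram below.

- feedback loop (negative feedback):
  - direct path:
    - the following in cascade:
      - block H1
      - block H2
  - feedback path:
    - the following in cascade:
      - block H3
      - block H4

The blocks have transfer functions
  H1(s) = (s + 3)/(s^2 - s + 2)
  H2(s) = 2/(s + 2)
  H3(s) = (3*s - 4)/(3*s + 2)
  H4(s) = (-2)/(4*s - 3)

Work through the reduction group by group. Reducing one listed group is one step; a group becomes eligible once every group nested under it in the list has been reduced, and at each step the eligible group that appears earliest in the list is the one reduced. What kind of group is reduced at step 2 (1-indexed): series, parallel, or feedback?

The answer is series.

Reasoning:
1. combine H1, H2 in series
2. combine H3, H4 in series
3. close the feedback loop around (H1*H2), (H3*H4)
The group at step 2 is a series group.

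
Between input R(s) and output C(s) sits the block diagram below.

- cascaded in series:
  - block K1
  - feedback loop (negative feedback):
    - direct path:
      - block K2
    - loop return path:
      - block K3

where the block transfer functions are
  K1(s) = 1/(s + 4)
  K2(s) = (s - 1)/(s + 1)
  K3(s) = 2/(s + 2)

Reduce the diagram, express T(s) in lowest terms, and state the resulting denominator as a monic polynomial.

The answer is s^3 + 9*s^2 + 20*s.

Reasoning:
[1] collapse the loop (K2 forward, K3 return): (s^2 + s - 2)/(s^2 + 5*s)
[2] multiply K1, [K2/(1+K2*K3)] (series): (s^2 + s - 2)/(s^3 + 9*s^2 + 20*s)
Step 2 gives the fully reduced T(s), with no common factor left to cancel. The denominator is already monic (leading coefficient 1).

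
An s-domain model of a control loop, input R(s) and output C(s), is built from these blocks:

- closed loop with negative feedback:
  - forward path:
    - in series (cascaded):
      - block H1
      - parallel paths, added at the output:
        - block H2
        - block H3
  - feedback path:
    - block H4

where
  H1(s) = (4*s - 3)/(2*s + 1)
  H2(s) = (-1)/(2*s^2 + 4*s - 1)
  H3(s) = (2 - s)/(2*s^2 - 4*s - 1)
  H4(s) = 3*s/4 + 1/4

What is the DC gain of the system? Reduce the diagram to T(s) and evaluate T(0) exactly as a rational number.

(1) sum the parallel branches H2, H3 = (-2*s^3 - 2*s^2 + 13*s - 1)/(4*s^4 - 20*s^2 + 1)
(2) series reduction of H1, (H2+H3) = (-8*s^4 - 2*s^3 + 58*s^2 - 43*s + 3)/(8*s^5 + 4*s^4 - 40*s^3 - 20*s^2 + 2*s + 1)
(3) close the feedback loop around (H1*(H2+H3)), H4 = (-32*s^4 - 8*s^3 + 232*s^2 - 172*s + 12)/(8*s^5 + 2*s^4 + 12*s^3 - 151*s^2 - 26*s + 7)
Evaluating the step-3 result (the overall T(s)) at s = 0 gives T(0) = 12/7.

Answer: 12/7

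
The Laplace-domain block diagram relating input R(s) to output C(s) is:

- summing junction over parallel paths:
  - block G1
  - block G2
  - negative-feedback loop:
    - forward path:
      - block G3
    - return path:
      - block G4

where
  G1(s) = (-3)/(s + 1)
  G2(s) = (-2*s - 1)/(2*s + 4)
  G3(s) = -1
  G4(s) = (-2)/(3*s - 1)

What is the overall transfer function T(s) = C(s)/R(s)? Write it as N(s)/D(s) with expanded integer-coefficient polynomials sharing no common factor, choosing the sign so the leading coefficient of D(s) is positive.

First reduce the diagram to T(s).

1. reduce the feedback loop with forward G3 and return G4 gives (1 - 3*s)/(3*s + 1)
2. sum the parallel branches G1, G2, [G3/(1+G3*G4)] - this is the overall T(s), already in the required normalized form

Answer: (-12*s^3 - 45*s^2 - 54*s - 9)/(6*s^3 + 20*s^2 + 18*s + 4)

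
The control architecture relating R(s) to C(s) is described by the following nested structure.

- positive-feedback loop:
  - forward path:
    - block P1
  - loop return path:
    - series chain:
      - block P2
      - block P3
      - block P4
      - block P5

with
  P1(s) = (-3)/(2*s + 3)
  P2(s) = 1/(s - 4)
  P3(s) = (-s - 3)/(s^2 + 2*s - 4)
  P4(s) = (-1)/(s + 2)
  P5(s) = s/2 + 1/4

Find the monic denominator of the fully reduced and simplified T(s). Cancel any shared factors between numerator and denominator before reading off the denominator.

The answer is s^5 + 3*s^4/2 - 16*s^3 - 125*s^2/4 + 181*s/8 + 393/8.

Reasoning:
1. reduce the series chain P2, P3, P4, P5, giving (2*s^2 + 7*s + 3)/(4*s^4 - 64*s^2 - 32*s + 128)
2. reduce the feedback loop with forward P1 and return (P2*P3*P4*P5), giving (-12*s^4 + 192*s^2 + 96*s - 384)/(8*s^5 + 12*s^4 - 128*s^3 - 250*s^2 + 181*s + 393)
T(s) is the step-2 result (common factors already cancelled). Leading coefficient of the denominator: 8. Divide through by 8 for the monic polynomial.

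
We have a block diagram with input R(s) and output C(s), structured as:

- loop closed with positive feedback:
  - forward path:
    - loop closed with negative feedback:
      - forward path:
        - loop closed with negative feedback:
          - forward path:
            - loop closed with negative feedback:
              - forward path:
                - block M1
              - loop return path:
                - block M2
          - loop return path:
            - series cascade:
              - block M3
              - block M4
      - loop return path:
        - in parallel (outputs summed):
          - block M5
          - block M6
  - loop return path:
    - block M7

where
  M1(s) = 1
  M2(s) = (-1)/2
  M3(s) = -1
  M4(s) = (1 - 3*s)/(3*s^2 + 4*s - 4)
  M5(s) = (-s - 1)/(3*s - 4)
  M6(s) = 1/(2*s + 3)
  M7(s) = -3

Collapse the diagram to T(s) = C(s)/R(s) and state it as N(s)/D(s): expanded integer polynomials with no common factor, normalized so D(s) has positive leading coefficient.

[1] feedback reduction of M1, M2 -> 2
[2] combine M3, M4 in series -> (3*s - 1)/(3*s^2 + 4*s - 4)
[3] collapse the loop ([M1/(1+M1*M2)] forward, (M3*M4) return) -> (6*s^2 + 8*s - 8)/(3*s^2 + 10*s - 6)
[4] add M5, M6 (parallel) -> (-2*s^2 - 2*s - 7)/(6*s^2 + s - 12)
[5] reduce the feedback loop with forward [[M1/(1+M1*M2)]/(1+[M1/(1+M1*M2)]*(M3*M4))] and return (M5+M6) -> (36*s^4 + 54*s^3 - 112*s^2 - 104*s + 96)/(6*s^4 + 35*s^3 - 104*s^2 - 166*s + 128)
[6] close the feedback loop around [[[M1/(1+M1*M2)]/(1+[M1/(1+M1*M2)]*(M3*M4))]/(1+[[M1/(1+M1*M2)]/(1+[M1/(1+M1*M2)]*(M3*M4))]*(M5+M6))], M7; the result is T(s) itself (integer coefficients, no common factor, positive leading denominator coefficient)

Final answer: (36*s^4 + 54*s^3 - 112*s^2 - 104*s + 96)/(114*s^4 + 197*s^3 - 440*s^2 - 478*s + 416)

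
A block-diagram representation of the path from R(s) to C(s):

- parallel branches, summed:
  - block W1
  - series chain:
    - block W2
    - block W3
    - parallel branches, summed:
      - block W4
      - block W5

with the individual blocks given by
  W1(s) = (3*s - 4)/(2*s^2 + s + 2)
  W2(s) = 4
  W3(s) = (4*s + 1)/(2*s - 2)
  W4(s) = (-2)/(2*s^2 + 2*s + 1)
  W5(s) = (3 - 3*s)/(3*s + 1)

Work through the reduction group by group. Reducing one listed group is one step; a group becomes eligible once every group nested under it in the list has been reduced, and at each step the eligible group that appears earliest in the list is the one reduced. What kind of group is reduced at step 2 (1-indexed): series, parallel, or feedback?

Reducing step by step:

Step 1: parallel reduction of W4, W5
Step 2: cascade W2, W3, (W4+W5)
Step 3: add W1, (W2*W3*(W4+W5)) (parallel)
So the answer for step 2 is series.

Answer: series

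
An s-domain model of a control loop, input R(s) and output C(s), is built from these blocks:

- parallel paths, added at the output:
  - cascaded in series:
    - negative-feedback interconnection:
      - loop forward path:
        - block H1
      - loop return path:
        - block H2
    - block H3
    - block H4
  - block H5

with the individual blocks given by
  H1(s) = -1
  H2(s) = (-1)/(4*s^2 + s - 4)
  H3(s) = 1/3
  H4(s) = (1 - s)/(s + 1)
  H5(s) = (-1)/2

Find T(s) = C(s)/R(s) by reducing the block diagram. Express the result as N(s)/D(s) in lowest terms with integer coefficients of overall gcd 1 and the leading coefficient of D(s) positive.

First reduce the diagram to T(s).

(1) feedback reduction of H1, H2; result (-4*s^2 - s + 4)/(4*s^2 + s - 3)
(2) multiply [H1/(1+H1*H2)], H3, H4 (series); result (4*s^3 - 3*s^2 - 5*s + 4)/(12*s^3 + 15*s^2 - 6*s - 9)
(3) combine ([H1/(1+H1*H2)]*H3*H4), H5 in parallel: this yields T(s), and no further normalization is needed

Answer: (-4*s^3 - 21*s^2 - 4*s + 17)/(24*s^3 + 30*s^2 - 12*s - 18)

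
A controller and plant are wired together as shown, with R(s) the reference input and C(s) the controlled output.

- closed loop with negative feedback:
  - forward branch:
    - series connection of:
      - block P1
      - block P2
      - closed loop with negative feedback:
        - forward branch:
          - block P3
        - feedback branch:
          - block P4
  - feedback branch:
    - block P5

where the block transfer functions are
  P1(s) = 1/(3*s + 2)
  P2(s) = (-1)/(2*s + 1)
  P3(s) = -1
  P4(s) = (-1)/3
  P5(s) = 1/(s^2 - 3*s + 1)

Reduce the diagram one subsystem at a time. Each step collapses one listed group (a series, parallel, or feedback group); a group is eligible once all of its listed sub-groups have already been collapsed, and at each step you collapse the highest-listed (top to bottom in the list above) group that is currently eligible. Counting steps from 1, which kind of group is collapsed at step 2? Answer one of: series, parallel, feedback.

1. reduce the feedback loop with forward P3 and return P4
2. cascade P1, P2, [P3/(1+P3*P4)]
3. collapse the loop ((P1*P2*[P3/(1+P3*P4)]) forward, P5 return)
Step 2: series.

Hence the answer: series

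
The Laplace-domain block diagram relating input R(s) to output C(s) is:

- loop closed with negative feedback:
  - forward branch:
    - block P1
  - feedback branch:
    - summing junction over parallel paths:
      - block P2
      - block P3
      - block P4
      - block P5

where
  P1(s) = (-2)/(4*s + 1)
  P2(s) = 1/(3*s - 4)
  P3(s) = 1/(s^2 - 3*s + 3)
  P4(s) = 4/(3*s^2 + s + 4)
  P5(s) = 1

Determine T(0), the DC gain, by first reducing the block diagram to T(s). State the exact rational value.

(1) combine P2, P3, P4, P5 in parallel, giving (9*s^5 - 33*s^4 + 75*s^3 - 118*s^2 + 155*s - 100)/(9*s^5 - 36*s^4 + 62*s^3 - 67*s^2 + 72*s - 48)
(2) reduce the feedback loop with forward P1 and return (P2+P3+P4+P5), giving (-18*s^5 + 72*s^4 - 124*s^3 + 134*s^2 - 144*s + 96)/(36*s^6 - 153*s^5 + 278*s^4 - 356*s^3 + 457*s^2 - 430*s + 152)
The step-2 result is T(s). Setting s = 0: T(0) = 96/152 = 12/19.

Final answer: 12/19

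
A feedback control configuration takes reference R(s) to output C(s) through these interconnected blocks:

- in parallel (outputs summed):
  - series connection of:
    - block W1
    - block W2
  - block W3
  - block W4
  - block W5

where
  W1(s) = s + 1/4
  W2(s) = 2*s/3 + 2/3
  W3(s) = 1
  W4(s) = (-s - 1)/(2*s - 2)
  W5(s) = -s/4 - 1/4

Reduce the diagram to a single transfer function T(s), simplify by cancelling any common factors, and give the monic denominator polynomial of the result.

(1) cascade W1, W2; result 2*s^2/3 + 5*s/6 + 1/6
(2) parallel reduction of (W1*W2), W3, W4, W5; result (8*s^3 - s^2 - 2*s - 17)/(12*s - 12)
T(s) is the step-2 result (common factors already cancelled). Leading coefficient of the denominator: 12. Divide through by 12 for the monic polynomial.

Answer: s - 1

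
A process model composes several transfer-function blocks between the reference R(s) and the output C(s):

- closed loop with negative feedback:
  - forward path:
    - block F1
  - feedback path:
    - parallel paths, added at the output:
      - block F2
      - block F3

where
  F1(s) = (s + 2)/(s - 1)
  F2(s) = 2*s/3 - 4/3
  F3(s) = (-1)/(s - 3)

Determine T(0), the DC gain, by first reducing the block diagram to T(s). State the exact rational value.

Answer: -2/3

Working:
(1) sum the parallel branches F2, F3; result (2*s^2 - 10*s + 9)/(3*s - 9)
(2) close the feedback loop around F1, (F2+F3); result (3*s^2 - 3*s - 18)/(2*s^3 - 3*s^2 - 23*s + 27)
Evaluating the step-2 result (the overall T(s)) at s = 0 gives T(0) = -18/27 = -2/3.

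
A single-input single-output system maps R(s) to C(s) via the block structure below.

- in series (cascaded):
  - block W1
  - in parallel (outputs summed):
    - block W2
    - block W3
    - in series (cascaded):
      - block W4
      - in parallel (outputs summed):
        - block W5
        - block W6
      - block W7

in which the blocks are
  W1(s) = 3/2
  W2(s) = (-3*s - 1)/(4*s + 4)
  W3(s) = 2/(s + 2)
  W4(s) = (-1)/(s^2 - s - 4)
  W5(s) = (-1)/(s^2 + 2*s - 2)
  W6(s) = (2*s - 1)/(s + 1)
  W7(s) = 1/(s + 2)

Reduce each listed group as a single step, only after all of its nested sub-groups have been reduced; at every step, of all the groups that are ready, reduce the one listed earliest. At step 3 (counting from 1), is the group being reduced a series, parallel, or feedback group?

The answer is parallel.

Reasoning:
Step 1: parallel reduction of W5, W6
Step 2: series reduction of W4, (W5+W6), W7
Step 3: combine W2, W3, (W4*(W5+W6)*W7) in parallel
Step 4: multiply W1, (W2+W3+(W4*(W5+W6)*W7)) (series)
Step 3 collapses a parallel group.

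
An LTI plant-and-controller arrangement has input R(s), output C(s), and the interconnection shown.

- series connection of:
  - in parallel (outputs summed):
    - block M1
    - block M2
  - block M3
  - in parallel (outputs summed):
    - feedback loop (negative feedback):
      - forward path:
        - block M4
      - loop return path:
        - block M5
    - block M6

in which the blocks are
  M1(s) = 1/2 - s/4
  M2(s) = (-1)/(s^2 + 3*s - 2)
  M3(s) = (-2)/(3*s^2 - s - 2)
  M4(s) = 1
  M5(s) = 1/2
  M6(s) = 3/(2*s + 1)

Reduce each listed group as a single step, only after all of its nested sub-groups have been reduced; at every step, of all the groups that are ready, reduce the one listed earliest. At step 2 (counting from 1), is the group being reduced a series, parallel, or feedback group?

Reducing step by step:

1. reduce the parallel group M1, M2
2. reduce the feedback loop with forward M4 and return M5
3. parallel reduction of [M4/(1+M4*M5)], M6
4. cascade (M1+M2), M3, ([M4/(1+M4*M5)]+M6)
The group at step 2 is a feedback group.

Answer: feedback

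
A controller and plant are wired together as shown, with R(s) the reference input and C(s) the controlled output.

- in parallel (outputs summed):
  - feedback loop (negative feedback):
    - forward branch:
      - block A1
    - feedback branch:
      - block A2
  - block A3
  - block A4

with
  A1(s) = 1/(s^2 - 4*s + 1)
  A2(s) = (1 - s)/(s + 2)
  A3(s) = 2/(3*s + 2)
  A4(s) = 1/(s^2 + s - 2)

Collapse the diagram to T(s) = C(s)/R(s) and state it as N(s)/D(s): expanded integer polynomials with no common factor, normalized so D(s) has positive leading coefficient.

Step 1: apply the feedback formula to A1, A2, giving (s + 2)/(s^3 - 2*s^2 - 8*s + 3)
Step 2: combine [A1/(1+A1*A2)], A3, A4 in parallel, giving the overall T(s)

Therefore the answer is (2*s^5 + 4*s^4 - 17*s^3 - 24*s^2 + 19*s - 14)/(3*s^6 - s^5 - 38*s^4 - 27*s^3 + 55*s^2 + 20*s - 12).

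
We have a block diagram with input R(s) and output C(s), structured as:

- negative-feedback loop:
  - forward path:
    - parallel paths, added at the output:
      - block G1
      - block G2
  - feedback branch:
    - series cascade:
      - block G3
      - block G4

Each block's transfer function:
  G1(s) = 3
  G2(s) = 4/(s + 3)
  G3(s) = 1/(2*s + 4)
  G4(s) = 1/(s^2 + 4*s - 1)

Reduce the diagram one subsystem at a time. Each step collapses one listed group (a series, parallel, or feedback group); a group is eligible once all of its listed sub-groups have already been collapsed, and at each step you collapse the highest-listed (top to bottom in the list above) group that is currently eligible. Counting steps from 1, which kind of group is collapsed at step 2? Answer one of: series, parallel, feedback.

Step 1. reduce the parallel group G1, G2
Step 2. multiply G3, G4 (series)
Step 3. feedback reduction of (G1+G2), (G3*G4)
Step 2 collapses a series group.

Answer: series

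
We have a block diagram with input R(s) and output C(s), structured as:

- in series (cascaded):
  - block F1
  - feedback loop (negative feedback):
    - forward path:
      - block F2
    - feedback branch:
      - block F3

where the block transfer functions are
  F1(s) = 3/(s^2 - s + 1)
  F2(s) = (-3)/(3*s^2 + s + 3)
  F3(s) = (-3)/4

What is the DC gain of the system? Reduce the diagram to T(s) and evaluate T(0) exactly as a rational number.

First reduce the diagram to T(s).

Step 1: collapse the loop (F2 forward, F3 return) -> (-12)/(12*s^2 + 4*s + 21)
Step 2: combine F1, [F2/(1+F2*F3)] in series -> (-36)/(12*s^4 - 8*s^3 + 29*s^2 - 17*s + 21)
Evaluating the step-2 result (the overall T(s)) at s = 0 gives T(0) = -36/21 = -12/7.

Answer: -12/7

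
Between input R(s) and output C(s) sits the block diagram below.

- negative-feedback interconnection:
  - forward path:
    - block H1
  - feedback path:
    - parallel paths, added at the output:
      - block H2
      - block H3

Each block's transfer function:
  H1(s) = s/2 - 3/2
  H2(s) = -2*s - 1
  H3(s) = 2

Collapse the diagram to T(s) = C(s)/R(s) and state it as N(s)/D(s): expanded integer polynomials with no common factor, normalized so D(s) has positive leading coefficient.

[1] parallel reduction of H2, H3; result 1 - 2*s
[2] feedback reduction of H1, (H2+H3), which is the overall transfer function T(s) = C(s)/R(s) in lowest terms

Hence the answer: (3 - s)/(2*s^2 - 7*s + 1)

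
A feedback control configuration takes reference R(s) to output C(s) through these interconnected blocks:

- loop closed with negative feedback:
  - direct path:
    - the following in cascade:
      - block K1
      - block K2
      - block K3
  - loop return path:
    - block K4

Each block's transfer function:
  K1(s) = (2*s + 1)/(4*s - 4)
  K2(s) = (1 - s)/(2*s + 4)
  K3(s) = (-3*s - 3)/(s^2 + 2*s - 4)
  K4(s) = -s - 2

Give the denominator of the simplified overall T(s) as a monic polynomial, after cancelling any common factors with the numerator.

Step 1. series reduction of K1, K2, K3 gives (6*s^2 + 9*s + 3)/(8*s^3 + 32*s^2 - 64)
Step 2. feedback reduction of (K1*K2*K3), K4 gives (6*s^2 + 9*s + 3)/(2*s^3 + 11*s^2 - 21*s - 70)
T(s) is the step-2 result (common factors already cancelled). Leading coefficient of the denominator: 2. Divide through by 2 for the monic polynomial.

Final answer: s^3 + 11*s^2/2 - 21*s/2 - 35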